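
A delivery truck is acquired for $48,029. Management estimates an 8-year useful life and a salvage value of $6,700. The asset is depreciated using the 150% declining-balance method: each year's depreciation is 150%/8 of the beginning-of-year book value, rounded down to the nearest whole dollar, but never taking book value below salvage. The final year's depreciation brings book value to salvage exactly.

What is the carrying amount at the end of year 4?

$20,932

Depreciable base = $48,029 − $6,700 = $41,329.
Year 1: ⌊$48,029 × 150%/8⌋ = $9,005. Book value $39,024.
Year 2: ⌊$39,024 × 150%/8⌋ = $7,317. Book value $31,707.
Year 3: ⌊$31,707 × 150%/8⌋ = $5,945. Book value $25,762.
Year 4: ⌊$25,762 × 150%/8⌋ = $4,830. Book value $20,932.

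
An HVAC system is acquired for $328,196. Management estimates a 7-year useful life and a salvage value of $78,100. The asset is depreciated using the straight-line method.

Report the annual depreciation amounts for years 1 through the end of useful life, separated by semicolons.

$35,728; $35,728; $35,728; $35,728; $35,728; $35,728; $35,728

Depreciable base = $328,196 − $78,100 = $250,096.
Annual expense = $250,096 / 7 = $35,728.
End of year 1: book value $292,468.
End of year 2: book value $256,740.
End of year 3: book value $221,012.
End of year 4: book value $185,284.
End of year 5: book value $149,556.
End of year 6: book value $113,828.
End of year 7: book value $78,100.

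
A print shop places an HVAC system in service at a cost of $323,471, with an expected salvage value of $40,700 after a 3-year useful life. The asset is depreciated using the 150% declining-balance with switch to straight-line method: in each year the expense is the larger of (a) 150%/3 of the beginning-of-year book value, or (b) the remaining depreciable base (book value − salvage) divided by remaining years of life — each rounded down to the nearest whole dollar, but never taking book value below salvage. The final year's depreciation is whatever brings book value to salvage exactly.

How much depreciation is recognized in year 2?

Depreciable base = $323,471 − $40,700 = $282,771.
Year 1: DB = ⌊$323,471 × 150%/3⌋ = $161,735; SL = ⌊$282,771/3⌋ = $94,257 → take DB $161,735. Book value $161,736.
Year 2: DB = ⌊$161,736 × 150%/3⌋ = $80,868; SL = ⌊$121,036/2⌋ = $60,518 → take DB $80,868. Book value $80,868.

$80,868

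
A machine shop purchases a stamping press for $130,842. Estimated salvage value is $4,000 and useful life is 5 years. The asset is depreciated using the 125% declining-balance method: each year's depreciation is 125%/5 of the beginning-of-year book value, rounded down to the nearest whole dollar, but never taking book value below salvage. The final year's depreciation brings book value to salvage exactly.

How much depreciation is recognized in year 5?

$37,400

Depreciable base = $130,842 − $4,000 = $126,842.
Year 1: ⌊$130,842 × 125%/5⌋ = $32,710. Book value $98,132.
Year 2: ⌊$98,132 × 125%/5⌋ = $24,533. Book value $73,599.
Year 3: ⌊$73,599 × 125%/5⌋ = $18,399. Book value $55,200.
Year 4: ⌊$55,200 × 125%/5⌋ = $13,800. Book value $41,400.
Year 5 (final): $41,400 − $4,000 = $37,400. Book value $4,000.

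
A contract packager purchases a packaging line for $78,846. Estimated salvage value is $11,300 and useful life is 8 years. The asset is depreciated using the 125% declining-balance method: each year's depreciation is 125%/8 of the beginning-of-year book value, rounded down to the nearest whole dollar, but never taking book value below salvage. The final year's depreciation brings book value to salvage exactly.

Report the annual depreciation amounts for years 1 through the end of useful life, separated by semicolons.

Depreciable base = $78,846 − $11,300 = $67,546.
Year 1: ⌊$78,846 × 125%/8⌋ = $12,319. Book value $66,527.
Year 2: ⌊$66,527 × 125%/8⌋ = $10,394. Book value $56,133.
Year 3: ⌊$56,133 × 125%/8⌋ = $8,770. Book value $47,363.
Year 4: ⌊$47,363 × 125%/8⌋ = $7,400. Book value $39,963.
Year 5: ⌊$39,963 × 125%/8⌋ = $6,244. Book value $33,719.
Year 6: ⌊$33,719 × 125%/8⌋ = $5,268. Book value $28,451.
Year 7: ⌊$28,451 × 125%/8⌋ = $4,445. Book value $24,006.
Year 8 (final): $24,006 − $11,300 = $12,706. Book value $11,300.

$12,319; $10,394; $8,770; $7,400; $6,244; $5,268; $4,445; $12,706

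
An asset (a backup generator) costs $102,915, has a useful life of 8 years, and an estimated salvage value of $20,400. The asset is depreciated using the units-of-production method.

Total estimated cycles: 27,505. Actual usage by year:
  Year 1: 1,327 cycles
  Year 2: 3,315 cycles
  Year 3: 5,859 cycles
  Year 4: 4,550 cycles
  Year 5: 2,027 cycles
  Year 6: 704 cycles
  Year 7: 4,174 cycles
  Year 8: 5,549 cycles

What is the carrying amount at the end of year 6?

Depreciable base = $102,915 − $20,400 = $82,515.
Rate = $82,515 / 27,505 cycles = $3 per cycle.
Year 1: 1,327 × $3 = $3,981. Book value $98,934.
Year 2: 3,315 × $3 = $9,945. Book value $88,989.
Year 3: 5,859 × $3 = $17,577. Book value $71,412.
Year 4: 4,550 × $3 = $13,650. Book value $57,762.
Year 5: 2,027 × $3 = $6,081. Book value $51,681.
Year 6: 704 × $3 = $2,112. Book value $49,569.

$49,569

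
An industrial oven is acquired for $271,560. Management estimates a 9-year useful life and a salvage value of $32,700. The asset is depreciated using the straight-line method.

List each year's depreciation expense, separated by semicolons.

$26,540; $26,540; $26,540; $26,540; $26,540; $26,540; $26,540; $26,540; $26,540

Depreciable base = $271,560 − $32,700 = $238,860.
Annual expense = $238,860 / 9 = $26,540.
End of year 1: book value $245,020.
End of year 2: book value $218,480.
End of year 3: book value $191,940.
End of year 4: book value $165,400.
End of year 5: book value $138,860.
End of year 6: book value $112,320.
End of year 7: book value $85,780.
End of year 8: book value $59,240.
End of year 9: book value $32,700.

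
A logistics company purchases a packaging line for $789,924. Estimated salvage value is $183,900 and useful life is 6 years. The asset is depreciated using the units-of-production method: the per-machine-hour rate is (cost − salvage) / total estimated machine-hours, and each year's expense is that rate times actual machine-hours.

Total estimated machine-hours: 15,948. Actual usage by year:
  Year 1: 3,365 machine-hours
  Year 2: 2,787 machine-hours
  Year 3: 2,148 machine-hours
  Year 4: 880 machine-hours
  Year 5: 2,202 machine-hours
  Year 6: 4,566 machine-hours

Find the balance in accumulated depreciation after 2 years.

$233,776

Depreciable base = $789,924 − $183,900 = $606,024.
Rate = $606,024 / 15,948 machine-hours = $38 per machine-hour.
Year 1: 3,365 × $38 = $127,870. Book value $662,054.
Year 2: 2,787 × $38 = $105,906. Book value $556,148.
Accumulated through year 2 = $789,924 − $556,148 = $233,776.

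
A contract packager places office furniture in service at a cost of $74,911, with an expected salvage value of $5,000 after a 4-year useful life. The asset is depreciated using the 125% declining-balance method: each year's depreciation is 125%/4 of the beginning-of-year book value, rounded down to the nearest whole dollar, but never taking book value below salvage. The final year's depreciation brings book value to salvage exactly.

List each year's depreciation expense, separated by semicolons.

$23,409; $16,094; $11,065; $19,343

Depreciable base = $74,911 − $5,000 = $69,911.
Year 1: ⌊$74,911 × 125%/4⌋ = $23,409. Book value $51,502.
Year 2: ⌊$51,502 × 125%/4⌋ = $16,094. Book value $35,408.
Year 3: ⌊$35,408 × 125%/4⌋ = $11,065. Book value $24,343.
Year 4 (final): $24,343 − $5,000 = $19,343. Book value $5,000.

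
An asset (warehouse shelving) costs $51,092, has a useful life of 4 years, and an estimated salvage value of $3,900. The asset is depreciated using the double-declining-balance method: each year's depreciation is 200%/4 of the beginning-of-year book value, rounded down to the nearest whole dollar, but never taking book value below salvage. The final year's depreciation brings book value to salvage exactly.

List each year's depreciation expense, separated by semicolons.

$25,546; $12,773; $6,386; $2,487

Depreciable base = $51,092 − $3,900 = $47,192.
Year 1: ⌊$51,092 × 200%/4⌋ = $25,546. Book value $25,546.
Year 2: ⌊$25,546 × 200%/4⌋ = $12,773. Book value $12,773.
Year 3: ⌊$12,773 × 200%/4⌋ = $6,386. Book value $6,387.
Year 4 (final): $6,387 − $3,900 = $2,487. Book value $3,900.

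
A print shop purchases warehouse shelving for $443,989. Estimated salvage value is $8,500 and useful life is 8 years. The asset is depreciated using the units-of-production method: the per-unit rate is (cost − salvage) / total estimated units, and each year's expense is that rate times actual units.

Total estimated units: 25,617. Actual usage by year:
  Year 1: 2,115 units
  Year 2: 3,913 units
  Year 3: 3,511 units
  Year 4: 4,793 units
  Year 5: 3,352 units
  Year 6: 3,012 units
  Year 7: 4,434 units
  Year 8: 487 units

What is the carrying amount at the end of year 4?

Depreciable base = $443,989 − $8,500 = $435,489.
Rate = $435,489 / 25,617 units = $17 per unit.
Year 1: 2,115 × $17 = $35,955. Book value $408,034.
Year 2: 3,913 × $17 = $66,521. Book value $341,513.
Year 3: 3,511 × $17 = $59,687. Book value $281,826.
Year 4: 4,793 × $17 = $81,481. Book value $200,345.

$200,345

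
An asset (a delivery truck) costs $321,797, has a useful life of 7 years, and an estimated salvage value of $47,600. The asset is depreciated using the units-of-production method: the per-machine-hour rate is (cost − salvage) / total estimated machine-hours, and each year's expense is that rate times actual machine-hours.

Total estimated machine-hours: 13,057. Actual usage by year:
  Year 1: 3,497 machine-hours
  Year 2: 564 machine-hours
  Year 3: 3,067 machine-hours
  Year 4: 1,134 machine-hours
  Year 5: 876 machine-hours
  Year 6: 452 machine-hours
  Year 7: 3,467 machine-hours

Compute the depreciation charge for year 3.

Depreciable base = $321,797 − $47,600 = $274,197.
Rate = $274,197 / 13,057 machine-hours = $21 per machine-hour.
Year 1: 3,497 × $21 = $73,437. Book value $248,360.
Year 2: 564 × $21 = $11,844. Book value $236,516.
Year 3: 3,067 × $21 = $64,407. Book value $172,109.

$64,407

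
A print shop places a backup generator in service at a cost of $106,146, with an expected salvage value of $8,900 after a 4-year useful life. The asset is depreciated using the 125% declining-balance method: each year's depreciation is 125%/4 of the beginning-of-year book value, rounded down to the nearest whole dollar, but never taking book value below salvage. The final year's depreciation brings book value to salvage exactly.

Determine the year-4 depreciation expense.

$25,593

Depreciable base = $106,146 − $8,900 = $97,246.
Year 1: ⌊$106,146 × 125%/4⌋ = $33,170. Book value $72,976.
Year 2: ⌊$72,976 × 125%/4⌋ = $22,805. Book value $50,171.
Year 3: ⌊$50,171 × 125%/4⌋ = $15,678. Book value $34,493.
Year 4 (final): $34,493 − $8,900 = $25,593. Book value $8,900.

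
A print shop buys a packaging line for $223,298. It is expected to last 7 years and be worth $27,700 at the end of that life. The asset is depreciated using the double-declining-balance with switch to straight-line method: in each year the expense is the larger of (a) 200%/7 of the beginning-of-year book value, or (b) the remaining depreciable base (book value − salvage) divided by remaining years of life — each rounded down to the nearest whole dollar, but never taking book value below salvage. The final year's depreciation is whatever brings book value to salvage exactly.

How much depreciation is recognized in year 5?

$16,608

Depreciable base = $223,298 − $27,700 = $195,598.
Year 1: DB = ⌊$223,298 × 200%/7⌋ = $63,799; SL = ⌊$195,598/7⌋ = $27,942 → take DB $63,799. Book value $159,499.
Year 2: DB = ⌊$159,499 × 200%/7⌋ = $45,571; SL = ⌊$131,799/6⌋ = $21,966 → take DB $45,571. Book value $113,928.
Year 3: DB = ⌊$113,928 × 200%/7⌋ = $32,550; SL = ⌊$86,228/5⌋ = $17,245 → take DB $32,550. Book value $81,378.
Year 4: DB = ⌊$81,378 × 200%/7⌋ = $23,250; SL = ⌊$53,678/4⌋ = $13,419 → take DB $23,250. Book value $58,128.
Year 5: DB = ⌊$58,128 × 200%/7⌋ = $16,608; SL = ⌊$30,428/3⌋ = $10,142 → take DB $16,608. Book value $41,520.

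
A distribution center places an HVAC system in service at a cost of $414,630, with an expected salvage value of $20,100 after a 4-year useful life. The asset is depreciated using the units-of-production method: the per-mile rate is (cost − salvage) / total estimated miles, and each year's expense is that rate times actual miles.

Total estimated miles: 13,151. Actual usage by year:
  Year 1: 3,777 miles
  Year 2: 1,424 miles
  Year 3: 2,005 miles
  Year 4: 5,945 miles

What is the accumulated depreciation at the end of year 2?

Depreciable base = $414,630 − $20,100 = $394,530.
Rate = $394,530 / 13,151 miles = $30 per mile.
Year 1: 3,777 × $30 = $113,310. Book value $301,320.
Year 2: 1,424 × $30 = $42,720. Book value $258,600.
Accumulated through year 2 = $414,630 − $258,600 = $156,030.

$156,030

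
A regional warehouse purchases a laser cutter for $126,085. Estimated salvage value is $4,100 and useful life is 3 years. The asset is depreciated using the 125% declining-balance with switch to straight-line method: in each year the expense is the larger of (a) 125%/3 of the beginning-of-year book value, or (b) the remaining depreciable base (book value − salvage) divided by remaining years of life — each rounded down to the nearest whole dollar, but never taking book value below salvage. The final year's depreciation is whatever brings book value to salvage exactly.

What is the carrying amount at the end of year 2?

Depreciable base = $126,085 − $4,100 = $121,985.
Year 1: DB = ⌊$126,085 × 125%/3⌋ = $52,535; SL = ⌊$121,985/3⌋ = $40,661 → take DB $52,535. Book value $73,550.
Year 2: DB = ⌊$73,550 × 125%/3⌋ = $30,645; SL = ⌊$69,450/2⌋ = $34,725 → take SL $34,725. Book value $38,825.

$38,825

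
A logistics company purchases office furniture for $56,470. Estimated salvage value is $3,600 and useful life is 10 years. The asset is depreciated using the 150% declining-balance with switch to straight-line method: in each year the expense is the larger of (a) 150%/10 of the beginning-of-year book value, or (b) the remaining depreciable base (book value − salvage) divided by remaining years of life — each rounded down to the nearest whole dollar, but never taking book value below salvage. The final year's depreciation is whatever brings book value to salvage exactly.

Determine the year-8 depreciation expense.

Depreciable base = $56,470 − $3,600 = $52,870.
Year 1: DB = ⌊$56,470 × 150%/10⌋ = $8,470; SL = ⌊$52,870/10⌋ = $5,287 → take DB $8,470. Book value $48,000.
Year 2: DB = ⌊$48,000 × 150%/10⌋ = $7,200; SL = ⌊$44,400/9⌋ = $4,933 → take DB $7,200. Book value $40,800.
Year 3: DB = ⌊$40,800 × 150%/10⌋ = $6,120; SL = ⌊$37,200/8⌋ = $4,650 → take DB $6,120. Book value $34,680.
Year 4: DB = ⌊$34,680 × 150%/10⌋ = $5,202; SL = ⌊$31,080/7⌋ = $4,440 → take DB $5,202. Book value $29,478.
Year 5: DB = ⌊$29,478 × 150%/10⌋ = $4,421; SL = ⌊$25,878/6⌋ = $4,313 → take DB $4,421. Book value $25,057.
Year 6: DB = ⌊$25,057 × 150%/10⌋ = $3,758; SL = ⌊$21,457/5⌋ = $4,291 → take SL $4,291. Book value $20,766.
Year 7: DB = ⌊$20,766 × 150%/10⌋ = $3,114; SL = ⌊$17,166/4⌋ = $4,291 → take SL $4,291. Book value $16,475.
Year 8: DB = ⌊$16,475 × 150%/10⌋ = $2,471; SL = ⌊$12,875/3⌋ = $4,291 → take SL $4,291. Book value $12,184.

$4,291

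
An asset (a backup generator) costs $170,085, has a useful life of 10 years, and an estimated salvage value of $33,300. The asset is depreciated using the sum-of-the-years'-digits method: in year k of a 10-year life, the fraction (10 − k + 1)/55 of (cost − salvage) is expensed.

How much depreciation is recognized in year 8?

Depreciable base = $170,085 − $33,300 = $136,785.
Sum of the years' digits = 10+9+8+7+6+5+4+3+2+1 = 55.
Year 1: $136,785 × 10/55 = $24,870. Book value $145,215.
Year 2: $136,785 × 9/55 = $22,383. Book value $122,832.
Year 3: $136,785 × 8/55 = $19,896. Book value $102,936.
Year 4: $136,785 × 7/55 = $17,409. Book value $85,527.
Year 5: $136,785 × 6/55 = $14,922. Book value $70,605.
Year 6: $136,785 × 5/55 = $12,435. Book value $58,170.
Year 7: $136,785 × 4/55 = $9,948. Book value $48,222.
Year 8: $136,785 × 3/55 = $7,461. Book value $40,761.

$7,461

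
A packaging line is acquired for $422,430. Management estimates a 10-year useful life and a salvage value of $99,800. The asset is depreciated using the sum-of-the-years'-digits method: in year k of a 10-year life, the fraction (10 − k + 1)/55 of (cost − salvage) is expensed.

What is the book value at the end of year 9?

Depreciable base = $422,430 − $99,800 = $322,630.
Sum of the years' digits = 10+9+8+7+6+5+4+3+2+1 = 55.
Year 1: $322,630 × 10/55 = $58,660. Book value $363,770.
Year 2: $322,630 × 9/55 = $52,794. Book value $310,976.
Year 3: $322,630 × 8/55 = $46,928. Book value $264,048.
Year 4: $322,630 × 7/55 = $41,062. Book value $222,986.
Year 5: $322,630 × 6/55 = $35,196. Book value $187,790.
Year 6: $322,630 × 5/55 = $29,330. Book value $158,460.
Year 7: $322,630 × 4/55 = $23,464. Book value $134,996.
Year 8: $322,630 × 3/55 = $17,598. Book value $117,398.
Year 9: $322,630 × 2/55 = $11,732. Book value $105,666.

$105,666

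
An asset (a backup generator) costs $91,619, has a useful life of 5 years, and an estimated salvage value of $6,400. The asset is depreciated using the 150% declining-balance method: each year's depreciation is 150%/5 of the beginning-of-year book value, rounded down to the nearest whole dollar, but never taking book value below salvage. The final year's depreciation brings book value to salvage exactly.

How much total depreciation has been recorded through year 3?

Depreciable base = $91,619 − $6,400 = $85,219.
Year 1: ⌊$91,619 × 150%/5⌋ = $27,485. Book value $64,134.
Year 2: ⌊$64,134 × 150%/5⌋ = $19,240. Book value $44,894.
Year 3: ⌊$44,894 × 150%/5⌋ = $13,468. Book value $31,426.
Accumulated through year 3 = $91,619 − $31,426 = $60,193.

$60,193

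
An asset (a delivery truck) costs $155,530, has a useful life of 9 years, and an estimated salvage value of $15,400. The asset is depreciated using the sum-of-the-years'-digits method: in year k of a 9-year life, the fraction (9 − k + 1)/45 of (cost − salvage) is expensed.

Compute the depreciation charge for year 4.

Depreciable base = $155,530 − $15,400 = $140,130.
Sum of the years' digits = 9+8+7+6+5+4+3+2+1 = 45.
Year 1: $140,130 × 9/45 = $28,026. Book value $127,504.
Year 2: $140,130 × 8/45 = $24,912. Book value $102,592.
Year 3: $140,130 × 7/45 = $21,798. Book value $80,794.
Year 4: $140,130 × 6/45 = $18,684. Book value $62,110.

$18,684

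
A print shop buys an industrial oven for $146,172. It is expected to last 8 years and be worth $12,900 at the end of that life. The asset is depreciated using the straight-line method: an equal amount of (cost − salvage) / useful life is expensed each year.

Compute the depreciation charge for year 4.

Depreciable base = $146,172 − $12,900 = $133,272.
Annual expense = $133,272 / 8 = $16,659.

$16,659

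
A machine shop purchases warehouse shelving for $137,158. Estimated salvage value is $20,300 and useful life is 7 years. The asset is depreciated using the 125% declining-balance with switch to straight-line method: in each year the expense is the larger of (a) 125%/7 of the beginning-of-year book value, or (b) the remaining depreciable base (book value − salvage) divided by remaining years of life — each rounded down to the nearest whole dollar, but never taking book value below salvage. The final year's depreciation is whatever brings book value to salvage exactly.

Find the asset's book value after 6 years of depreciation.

Depreciable base = $137,158 − $20,300 = $116,858.
Year 1: DB = ⌊$137,158 × 125%/7⌋ = $24,492; SL = ⌊$116,858/7⌋ = $16,694 → take DB $24,492. Book value $112,666.
Year 2: DB = ⌊$112,666 × 125%/7⌋ = $20,118; SL = ⌊$92,366/6⌋ = $15,394 → take DB $20,118. Book value $92,548.
Year 3: DB = ⌊$92,548 × 125%/7⌋ = $16,526; SL = ⌊$72,248/5⌋ = $14,449 → take DB $16,526. Book value $76,022.
Year 4: DB = ⌊$76,022 × 125%/7⌋ = $13,575; SL = ⌊$55,722/4⌋ = $13,930 → take SL $13,930. Book value $62,092.
Year 5: DB = ⌊$62,092 × 125%/7⌋ = $11,087; SL = ⌊$41,792/3⌋ = $13,930 → take SL $13,930. Book value $48,162.
Year 6: DB = ⌊$48,162 × 125%/7⌋ = $8,600; SL = ⌊$27,862/2⌋ = $13,931 → take SL $13,931. Book value $34,231.

$34,231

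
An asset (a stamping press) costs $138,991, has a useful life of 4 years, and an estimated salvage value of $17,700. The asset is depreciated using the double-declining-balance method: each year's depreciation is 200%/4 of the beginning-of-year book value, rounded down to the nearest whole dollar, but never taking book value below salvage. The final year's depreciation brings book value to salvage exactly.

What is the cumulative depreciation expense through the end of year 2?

Depreciable base = $138,991 − $17,700 = $121,291.
Year 1: ⌊$138,991 × 200%/4⌋ = $69,495. Book value $69,496.
Year 2: ⌊$69,496 × 200%/4⌋ = $34,748. Book value $34,748.
Accumulated through year 2 = $138,991 − $34,748 = $104,243.

$104,243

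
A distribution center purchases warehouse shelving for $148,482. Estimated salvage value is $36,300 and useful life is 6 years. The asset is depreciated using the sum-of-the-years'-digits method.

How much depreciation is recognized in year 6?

$5,342

Depreciable base = $148,482 − $36,300 = $112,182.
Sum of the years' digits = 6+5+4+3+2+1 = 21.
Year 1: $112,182 × 6/21 = $32,052. Book value $116,430.
Year 2: $112,182 × 5/21 = $26,710. Book value $89,720.
Year 3: $112,182 × 4/21 = $21,368. Book value $68,352.
Year 4: $112,182 × 3/21 = $16,026. Book value $52,326.
Year 5: $112,182 × 2/21 = $10,684. Book value $41,642.
Year 6: $112,182 × 1/21 = $5,342. Book value $36,300.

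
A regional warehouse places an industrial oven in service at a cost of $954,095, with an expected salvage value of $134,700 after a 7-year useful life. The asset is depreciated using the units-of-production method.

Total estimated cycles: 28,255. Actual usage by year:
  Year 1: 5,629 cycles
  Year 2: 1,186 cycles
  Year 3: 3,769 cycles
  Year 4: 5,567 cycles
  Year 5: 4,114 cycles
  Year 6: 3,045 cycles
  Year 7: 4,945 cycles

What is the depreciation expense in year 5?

Depreciable base = $954,095 − $134,700 = $819,395.
Rate = $819,395 / 28,255 cycles = $29 per cycle.
Year 1: 5,629 × $29 = $163,241. Book value $790,854.
Year 2: 1,186 × $29 = $34,394. Book value $756,460.
Year 3: 3,769 × $29 = $109,301. Book value $647,159.
Year 4: 5,567 × $29 = $161,443. Book value $485,716.
Year 5: 4,114 × $29 = $119,306. Book value $366,410.

$119,306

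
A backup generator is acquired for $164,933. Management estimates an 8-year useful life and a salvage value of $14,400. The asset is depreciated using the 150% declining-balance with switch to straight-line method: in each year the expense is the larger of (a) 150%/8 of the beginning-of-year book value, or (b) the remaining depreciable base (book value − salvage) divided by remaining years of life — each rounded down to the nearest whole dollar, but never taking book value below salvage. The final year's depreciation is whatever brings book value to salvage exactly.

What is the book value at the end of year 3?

$88,468

Depreciable base = $164,933 − $14,400 = $150,533.
Year 1: DB = ⌊$164,933 × 150%/8⌋ = $30,924; SL = ⌊$150,533/8⌋ = $18,816 → take DB $30,924. Book value $134,009.
Year 2: DB = ⌊$134,009 × 150%/8⌋ = $25,126; SL = ⌊$119,609/7⌋ = $17,087 → take DB $25,126. Book value $108,883.
Year 3: DB = ⌊$108,883 × 150%/8⌋ = $20,415; SL = ⌊$94,483/6⌋ = $15,747 → take DB $20,415. Book value $88,468.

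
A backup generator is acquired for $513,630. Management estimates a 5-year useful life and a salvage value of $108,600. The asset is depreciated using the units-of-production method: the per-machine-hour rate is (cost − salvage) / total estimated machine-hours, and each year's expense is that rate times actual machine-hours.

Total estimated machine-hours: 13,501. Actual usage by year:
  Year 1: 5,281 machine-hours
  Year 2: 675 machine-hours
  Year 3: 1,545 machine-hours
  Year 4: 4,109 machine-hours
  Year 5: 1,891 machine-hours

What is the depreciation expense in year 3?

$46,350

Depreciable base = $513,630 − $108,600 = $405,030.
Rate = $405,030 / 13,501 machine-hours = $30 per machine-hour.
Year 1: 5,281 × $30 = $158,430. Book value $355,200.
Year 2: 675 × $30 = $20,250. Book value $334,950.
Year 3: 1,545 × $30 = $46,350. Book value $288,600.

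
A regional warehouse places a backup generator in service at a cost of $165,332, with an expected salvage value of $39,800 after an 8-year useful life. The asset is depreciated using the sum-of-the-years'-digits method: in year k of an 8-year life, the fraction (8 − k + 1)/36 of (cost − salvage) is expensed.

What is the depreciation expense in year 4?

$17,435

Depreciable base = $165,332 − $39,800 = $125,532.
Sum of the years' digits = 8+7+6+5+4+3+2+1 = 36.
Year 1: $125,532 × 8/36 = $27,896. Book value $137,436.
Year 2: $125,532 × 7/36 = $24,409. Book value $113,027.
Year 3: $125,532 × 6/36 = $20,922. Book value $92,105.
Year 4: $125,532 × 5/36 = $17,435. Book value $74,670.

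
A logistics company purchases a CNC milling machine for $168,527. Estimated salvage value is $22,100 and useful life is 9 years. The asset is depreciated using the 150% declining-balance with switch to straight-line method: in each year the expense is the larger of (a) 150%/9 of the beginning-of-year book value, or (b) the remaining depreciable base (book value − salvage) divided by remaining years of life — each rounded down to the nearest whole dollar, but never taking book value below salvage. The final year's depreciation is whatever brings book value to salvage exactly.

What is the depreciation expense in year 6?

$11,407

Depreciable base = $168,527 − $22,100 = $146,427.
Year 1: DB = ⌊$168,527 × 150%/9⌋ = $28,087; SL = ⌊$146,427/9⌋ = $16,269 → take DB $28,087. Book value $140,440.
Year 2: DB = ⌊$140,440 × 150%/9⌋ = $23,406; SL = ⌊$118,340/8⌋ = $14,792 → take DB $23,406. Book value $117,034.
Year 3: DB = ⌊$117,034 × 150%/9⌋ = $19,505; SL = ⌊$94,934/7⌋ = $13,562 → take DB $19,505. Book value $97,529.
Year 4: DB = ⌊$97,529 × 150%/9⌋ = $16,254; SL = ⌊$75,429/6⌋ = $12,571 → take DB $16,254. Book value $81,275.
Year 5: DB = ⌊$81,275 × 150%/9⌋ = $13,545; SL = ⌊$59,175/5⌋ = $11,835 → take DB $13,545. Book value $67,730.
Year 6: DB = ⌊$67,730 × 150%/9⌋ = $11,288; SL = ⌊$45,630/4⌋ = $11,407 → take SL $11,407. Book value $56,323.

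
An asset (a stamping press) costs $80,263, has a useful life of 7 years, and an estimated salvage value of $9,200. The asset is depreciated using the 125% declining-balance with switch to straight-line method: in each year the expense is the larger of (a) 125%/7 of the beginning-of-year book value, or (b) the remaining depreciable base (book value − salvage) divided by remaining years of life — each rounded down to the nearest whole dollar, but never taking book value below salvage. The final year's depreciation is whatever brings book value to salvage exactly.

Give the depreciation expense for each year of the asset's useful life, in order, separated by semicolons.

$14,332; $11,773; $9,671; $8,821; $8,822; $8,822; $8,822

Depreciable base = $80,263 − $9,200 = $71,063.
Year 1: DB = ⌊$80,263 × 125%/7⌋ = $14,332; SL = ⌊$71,063/7⌋ = $10,151 → take DB $14,332. Book value $65,931.
Year 2: DB = ⌊$65,931 × 125%/7⌋ = $11,773; SL = ⌊$56,731/6⌋ = $9,455 → take DB $11,773. Book value $54,158.
Year 3: DB = ⌊$54,158 × 125%/7⌋ = $9,671; SL = ⌊$44,958/5⌋ = $8,991 → take DB $9,671. Book value $44,487.
Year 4: DB = ⌊$44,487 × 125%/7⌋ = $7,944; SL = ⌊$35,287/4⌋ = $8,821 → take SL $8,821. Book value $35,666.
Year 5: DB = ⌊$35,666 × 125%/7⌋ = $6,368; SL = ⌊$26,466/3⌋ = $8,822 → take SL $8,822. Book value $26,844.
Year 6: DB = ⌊$26,844 × 125%/7⌋ = $4,793; SL = ⌊$17,644/2⌋ = $8,822 → take SL $8,822. Book value $18,022.
Year 7 (final): $18,022 − $9,200 = $8,822. Book value $9,200.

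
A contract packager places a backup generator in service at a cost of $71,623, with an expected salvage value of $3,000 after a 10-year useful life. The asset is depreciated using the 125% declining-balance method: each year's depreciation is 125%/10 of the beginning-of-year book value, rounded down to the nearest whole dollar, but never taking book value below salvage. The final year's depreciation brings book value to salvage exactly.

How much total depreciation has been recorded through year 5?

Depreciable base = $71,623 − $3,000 = $68,623.
Year 1: ⌊$71,623 × 125%/10⌋ = $8,952. Book value $62,671.
Year 2: ⌊$62,671 × 125%/10⌋ = $7,833. Book value $54,838.
Year 3: ⌊$54,838 × 125%/10⌋ = $6,854. Book value $47,984.
Year 4: ⌊$47,984 × 125%/10⌋ = $5,998. Book value $41,986.
Year 5: ⌊$41,986 × 125%/10⌋ = $5,248. Book value $36,738.
Accumulated through year 5 = $71,623 − $36,738 = $34,885.

$34,885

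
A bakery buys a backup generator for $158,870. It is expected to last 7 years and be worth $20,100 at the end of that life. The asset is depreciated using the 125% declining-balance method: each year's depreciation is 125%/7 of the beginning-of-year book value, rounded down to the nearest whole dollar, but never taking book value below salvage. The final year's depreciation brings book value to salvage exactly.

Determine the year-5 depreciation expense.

Depreciable base = $158,870 − $20,100 = $138,770.
Year 1: ⌊$158,870 × 125%/7⌋ = $28,369. Book value $130,501.
Year 2: ⌊$130,501 × 125%/7⌋ = $23,303. Book value $107,198.
Year 3: ⌊$107,198 × 125%/7⌋ = $19,142. Book value $88,056.
Year 4: ⌊$88,056 × 125%/7⌋ = $15,724. Book value $72,332.
Year 5: ⌊$72,332 × 125%/7⌋ = $12,916. Book value $59,416.

$12,916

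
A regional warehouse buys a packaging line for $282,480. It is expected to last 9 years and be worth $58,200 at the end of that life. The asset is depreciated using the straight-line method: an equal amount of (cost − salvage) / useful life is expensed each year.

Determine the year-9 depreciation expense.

$24,920

Depreciable base = $282,480 − $58,200 = $224,280.
Annual expense = $224,280 / 9 = $24,920.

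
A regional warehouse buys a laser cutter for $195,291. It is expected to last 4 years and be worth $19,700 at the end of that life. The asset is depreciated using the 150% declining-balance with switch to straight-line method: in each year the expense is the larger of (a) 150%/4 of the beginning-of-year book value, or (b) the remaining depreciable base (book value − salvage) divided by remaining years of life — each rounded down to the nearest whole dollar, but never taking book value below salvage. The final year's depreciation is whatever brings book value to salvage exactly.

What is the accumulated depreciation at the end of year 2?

$119,005

Depreciable base = $195,291 − $19,700 = $175,591.
Year 1: DB = ⌊$195,291 × 150%/4⌋ = $73,234; SL = ⌊$175,591/4⌋ = $43,897 → take DB $73,234. Book value $122,057.
Year 2: DB = ⌊$122,057 × 150%/4⌋ = $45,771; SL = ⌊$102,357/3⌋ = $34,119 → take DB $45,771. Book value $76,286.
Accumulated through year 2 = $195,291 − $76,286 = $119,005.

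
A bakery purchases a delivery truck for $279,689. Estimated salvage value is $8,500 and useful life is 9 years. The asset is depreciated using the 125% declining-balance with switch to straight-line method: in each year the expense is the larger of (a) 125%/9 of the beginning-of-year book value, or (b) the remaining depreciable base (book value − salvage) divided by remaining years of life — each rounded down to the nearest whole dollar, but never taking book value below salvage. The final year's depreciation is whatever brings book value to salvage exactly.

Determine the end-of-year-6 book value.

Depreciable base = $279,689 − $8,500 = $271,189.
Year 1: DB = ⌊$279,689 × 125%/9⌋ = $38,845; SL = ⌊$271,189/9⌋ = $30,132 → take DB $38,845. Book value $240,844.
Year 2: DB = ⌊$240,844 × 125%/9⌋ = $33,450; SL = ⌊$232,344/8⌋ = $29,043 → take DB $33,450. Book value $207,394.
Year 3: DB = ⌊$207,394 × 125%/9⌋ = $28,804; SL = ⌊$198,894/7⌋ = $28,413 → take DB $28,804. Book value $178,590.
Year 4: DB = ⌊$178,590 × 125%/9⌋ = $24,804; SL = ⌊$170,090/6⌋ = $28,348 → take SL $28,348. Book value $150,242.
Year 5: DB = ⌊$150,242 × 125%/9⌋ = $20,866; SL = ⌊$141,742/5⌋ = $28,348 → take SL $28,348. Book value $121,894.
Year 6: DB = ⌊$121,894 × 125%/9⌋ = $16,929; SL = ⌊$113,394/4⌋ = $28,348 → take SL $28,348. Book value $93,546.

$93,546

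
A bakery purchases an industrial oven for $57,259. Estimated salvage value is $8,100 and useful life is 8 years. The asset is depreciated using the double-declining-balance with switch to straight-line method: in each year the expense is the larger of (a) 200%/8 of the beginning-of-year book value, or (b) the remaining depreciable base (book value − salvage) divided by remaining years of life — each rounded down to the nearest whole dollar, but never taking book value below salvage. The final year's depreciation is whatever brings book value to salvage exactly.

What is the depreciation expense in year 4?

Depreciable base = $57,259 − $8,100 = $49,159.
Year 1: DB = ⌊$57,259 × 200%/8⌋ = $14,314; SL = ⌊$49,159/8⌋ = $6,144 → take DB $14,314. Book value $42,945.
Year 2: DB = ⌊$42,945 × 200%/8⌋ = $10,736; SL = ⌊$34,845/7⌋ = $4,977 → take DB $10,736. Book value $32,209.
Year 3: DB = ⌊$32,209 × 200%/8⌋ = $8,052; SL = ⌊$24,109/6⌋ = $4,018 → take DB $8,052. Book value $24,157.
Year 4: DB = ⌊$24,157 × 200%/8⌋ = $6,039; SL = ⌊$16,057/5⌋ = $3,211 → take DB $6,039. Book value $18,118.

$6,039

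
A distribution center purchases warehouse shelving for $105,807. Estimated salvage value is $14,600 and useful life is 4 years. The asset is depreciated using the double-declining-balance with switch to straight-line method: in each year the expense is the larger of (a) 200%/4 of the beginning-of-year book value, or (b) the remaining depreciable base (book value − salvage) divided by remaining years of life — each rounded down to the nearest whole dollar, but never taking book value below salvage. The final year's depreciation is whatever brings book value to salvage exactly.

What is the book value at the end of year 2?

Depreciable base = $105,807 − $14,600 = $91,207.
Year 1: DB = ⌊$105,807 × 200%/4⌋ = $52,903; SL = ⌊$91,207/4⌋ = $22,801 → take DB $52,903. Book value $52,904.
Year 2: DB = ⌊$52,904 × 200%/4⌋ = $26,452; SL = ⌊$38,304/3⌋ = $12,768 → take DB $26,452. Book value $26,452.

$26,452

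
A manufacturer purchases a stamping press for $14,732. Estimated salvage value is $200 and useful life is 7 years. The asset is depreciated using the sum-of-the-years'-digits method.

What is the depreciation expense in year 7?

Depreciable base = $14,732 − $200 = $14,532.
Sum of the years' digits = 7+6+5+4+3+2+1 = 28.
Year 1: $14,532 × 7/28 = $3,633. Book value $11,099.
Year 2: $14,532 × 6/28 = $3,114. Book value $7,985.
Year 3: $14,532 × 5/28 = $2,595. Book value $5,390.
Year 4: $14,532 × 4/28 = $2,076. Book value $3,314.
Year 5: $14,532 × 3/28 = $1,557. Book value $1,757.
Year 6: $14,532 × 2/28 = $1,038. Book value $719.
Year 7: $14,532 × 1/28 = $519. Book value $200.

$519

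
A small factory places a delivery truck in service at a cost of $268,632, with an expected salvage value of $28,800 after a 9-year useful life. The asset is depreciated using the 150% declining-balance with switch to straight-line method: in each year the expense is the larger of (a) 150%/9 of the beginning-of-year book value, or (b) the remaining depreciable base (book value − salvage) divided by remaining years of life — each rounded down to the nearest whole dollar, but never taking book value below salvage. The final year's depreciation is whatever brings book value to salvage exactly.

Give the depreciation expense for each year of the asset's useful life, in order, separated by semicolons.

$44,772; $37,310; $31,091; $25,909; $21,591; $19,789; $19,790; $19,790; $19,790

Depreciable base = $268,632 − $28,800 = $239,832.
Year 1: DB = ⌊$268,632 × 150%/9⌋ = $44,772; SL = ⌊$239,832/9⌋ = $26,648 → take DB $44,772. Book value $223,860.
Year 2: DB = ⌊$223,860 × 150%/9⌋ = $37,310; SL = ⌊$195,060/8⌋ = $24,382 → take DB $37,310. Book value $186,550.
Year 3: DB = ⌊$186,550 × 150%/9⌋ = $31,091; SL = ⌊$157,750/7⌋ = $22,535 → take DB $31,091. Book value $155,459.
Year 4: DB = ⌊$155,459 × 150%/9⌋ = $25,909; SL = ⌊$126,659/6⌋ = $21,109 → take DB $25,909. Book value $129,550.
Year 5: DB = ⌊$129,550 × 150%/9⌋ = $21,591; SL = ⌊$100,750/5⌋ = $20,150 → take DB $21,591. Book value $107,959.
Year 6: DB = ⌊$107,959 × 150%/9⌋ = $17,993; SL = ⌊$79,159/4⌋ = $19,789 → take SL $19,789. Book value $88,170.
Year 7: DB = ⌊$88,170 × 150%/9⌋ = $14,695; SL = ⌊$59,370/3⌋ = $19,790 → take SL $19,790. Book value $68,380.
Year 8: DB = ⌊$68,380 × 150%/9⌋ = $11,396; SL = ⌊$39,580/2⌋ = $19,790 → take SL $19,790. Book value $48,590.
Year 9 (final): $48,590 − $28,800 = $19,790. Book value $28,800.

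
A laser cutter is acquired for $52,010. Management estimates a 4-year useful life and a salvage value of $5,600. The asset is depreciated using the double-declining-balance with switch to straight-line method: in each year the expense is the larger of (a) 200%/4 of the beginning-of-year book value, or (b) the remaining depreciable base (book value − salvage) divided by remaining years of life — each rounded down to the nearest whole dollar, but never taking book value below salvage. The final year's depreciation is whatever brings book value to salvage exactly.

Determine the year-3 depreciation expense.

Depreciable base = $52,010 − $5,600 = $46,410.
Year 1: DB = ⌊$52,010 × 200%/4⌋ = $26,005; SL = ⌊$46,410/4⌋ = $11,602 → take DB $26,005. Book value $26,005.
Year 2: DB = ⌊$26,005 × 200%/4⌋ = $13,002; SL = ⌊$20,405/3⌋ = $6,801 → take DB $13,002. Book value $13,003.
Year 3: DB = ⌊$13,003 × 200%/4⌋ = $6,501; SL = ⌊$7,403/2⌋ = $3,701 → take DB $6,501. Book value $6,502.

$6,501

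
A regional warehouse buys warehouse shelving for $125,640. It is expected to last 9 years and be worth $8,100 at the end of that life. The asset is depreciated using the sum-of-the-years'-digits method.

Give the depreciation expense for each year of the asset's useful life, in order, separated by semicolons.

$23,508; $20,896; $18,284; $15,672; $13,060; $10,448; $7,836; $5,224; $2,612

Depreciable base = $125,640 − $8,100 = $117,540.
Sum of the years' digits = 9+8+7+6+5+4+3+2+1 = 45.
Year 1: $117,540 × 9/45 = $23,508. Book value $102,132.
Year 2: $117,540 × 8/45 = $20,896. Book value $81,236.
Year 3: $117,540 × 7/45 = $18,284. Book value $62,952.
Year 4: $117,540 × 6/45 = $15,672. Book value $47,280.
Year 5: $117,540 × 5/45 = $13,060. Book value $34,220.
Year 6: $117,540 × 4/45 = $10,448. Book value $23,772.
Year 7: $117,540 × 3/45 = $7,836. Book value $15,936.
Year 8: $117,540 × 2/45 = $5,224. Book value $10,712.
Year 9: $117,540 × 1/45 = $2,612. Book value $8,100.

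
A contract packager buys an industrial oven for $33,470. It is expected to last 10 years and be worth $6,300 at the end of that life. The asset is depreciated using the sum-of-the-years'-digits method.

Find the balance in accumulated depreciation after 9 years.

Depreciable base = $33,470 − $6,300 = $27,170.
Sum of the years' digits = 10+9+8+7+6+5+4+3+2+1 = 55.
Year 1: $27,170 × 10/55 = $4,940. Book value $28,530.
Year 2: $27,170 × 9/55 = $4,446. Book value $24,084.
Year 3: $27,170 × 8/55 = $3,952. Book value $20,132.
Year 4: $27,170 × 7/55 = $3,458. Book value $16,674.
Year 5: $27,170 × 6/55 = $2,964. Book value $13,710.
Year 6: $27,170 × 5/55 = $2,470. Book value $11,240.
Year 7: $27,170 × 4/55 = $1,976. Book value $9,264.
Year 8: $27,170 × 3/55 = $1,482. Book value $7,782.
Year 9: $27,170 × 2/55 = $988. Book value $6,794.
Accumulated through year 9 = $33,470 − $6,794 = $26,676.

$26,676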